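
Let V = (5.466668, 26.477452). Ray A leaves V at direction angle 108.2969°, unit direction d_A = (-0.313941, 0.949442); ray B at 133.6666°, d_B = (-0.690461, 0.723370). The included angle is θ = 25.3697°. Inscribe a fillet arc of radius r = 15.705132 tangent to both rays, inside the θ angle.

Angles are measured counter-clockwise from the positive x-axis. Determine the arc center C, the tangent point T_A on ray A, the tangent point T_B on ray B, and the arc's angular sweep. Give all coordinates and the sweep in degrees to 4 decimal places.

bisector direction at 120.9818° = (-0.514765,0.857331)
center distance |VC| = r/sin(θ/2) = 15.705132/sin(12.6849°) = 71.520822
C = V + |VC|·bis = (-31.3497,87.7945)
T_A = V + ((C−V)·d_A)·d_A = V + 69.7752·d_A = (-16.4386,92.7250)
T_B = V + ((C−V)·d_B)·d_B = V + 69.7752·d_B = (-42.7104,76.9507)
sweep = 180° − θ = 154.6303°

center=(-31.3497,87.7945) T_A=(-16.4386,92.7250) T_B=(-42.7104,76.9507) sweep=154.6303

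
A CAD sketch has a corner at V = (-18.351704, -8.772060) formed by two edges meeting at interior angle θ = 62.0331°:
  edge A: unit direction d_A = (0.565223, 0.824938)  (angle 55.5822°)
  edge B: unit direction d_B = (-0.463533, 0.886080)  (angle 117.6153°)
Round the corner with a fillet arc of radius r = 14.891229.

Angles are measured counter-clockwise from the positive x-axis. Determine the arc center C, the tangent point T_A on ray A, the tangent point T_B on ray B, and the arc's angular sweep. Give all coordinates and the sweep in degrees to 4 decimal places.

center=(-16.6372,20.0760) T_A=(-4.3528,11.6591) T_B=(-29.8320,13.1734) sweep=117.9669

bisector direction at 86.5987° = (0.059328,0.998239)
center distance |VC| = r/sin(θ/2) = 14.891229/sin(31.0165°) = 28.898979
C = V + |VC|·bis = (-16.6372,20.0760)
T_A = V + ((C−V)·d_A)·d_A = V + 24.7670·d_A = (-4.3528,11.6591)
T_B = V + ((C−V)·d_B)·d_B = V + 24.7670·d_B = (-29.8320,13.1734)
sweep = 180° − θ = 117.9669°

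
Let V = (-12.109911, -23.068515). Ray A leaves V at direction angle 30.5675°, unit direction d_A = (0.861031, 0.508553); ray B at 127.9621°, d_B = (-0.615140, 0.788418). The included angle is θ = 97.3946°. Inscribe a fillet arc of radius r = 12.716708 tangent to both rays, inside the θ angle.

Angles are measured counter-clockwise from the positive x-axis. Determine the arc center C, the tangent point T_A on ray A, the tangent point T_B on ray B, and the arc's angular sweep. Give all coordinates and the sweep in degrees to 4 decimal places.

center=(-8.9568,-6.4370) T_A=(-2.4896,-17.3865) T_B=(-18.9828,-14.2596) sweep=82.6054

bisector direction at 79.2648° = (0.186270,0.982499)
center distance |VC| = r/sin(θ/2) = 12.716708/sin(48.6973°) = 16.927781
C = V + |VC|·bis = (-8.9568,-6.4370)
T_A = V + ((C−V)·d_A)·d_A = V + 11.1730·d_A = (-2.4896,-17.3865)
T_B = V + ((C−V)·d_B)·d_B = V + 11.1730·d_B = (-18.9828,-14.2596)
sweep = 180° − θ = 82.6054°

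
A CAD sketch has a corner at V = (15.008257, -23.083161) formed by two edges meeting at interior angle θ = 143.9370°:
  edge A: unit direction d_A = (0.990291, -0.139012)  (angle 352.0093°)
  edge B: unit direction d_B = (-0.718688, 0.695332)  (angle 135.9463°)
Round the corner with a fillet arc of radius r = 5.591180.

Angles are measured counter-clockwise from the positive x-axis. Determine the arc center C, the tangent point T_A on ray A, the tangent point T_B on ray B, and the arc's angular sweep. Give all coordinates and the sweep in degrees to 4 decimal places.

bisector direction at 63.9778° = (0.438719,0.898624)
center distance |VC| = r/sin(θ/2) = 5.591180/sin(71.9685°) = 5.879966
C = V + |VC|·bis = (17.5879,-17.7993)
T_A = V + ((C−V)·d_A)·d_A = V + 1.8201·d_A = (16.8107,-23.3362)
T_B = V + ((C−V)·d_B)·d_B = V + 1.8201·d_B = (13.7002,-21.8176)
sweep = 180° − θ = 36.0630°

center=(17.5879,-17.7993) T_A=(16.8107,-23.3362) T_B=(13.7002,-21.8176) sweep=36.0630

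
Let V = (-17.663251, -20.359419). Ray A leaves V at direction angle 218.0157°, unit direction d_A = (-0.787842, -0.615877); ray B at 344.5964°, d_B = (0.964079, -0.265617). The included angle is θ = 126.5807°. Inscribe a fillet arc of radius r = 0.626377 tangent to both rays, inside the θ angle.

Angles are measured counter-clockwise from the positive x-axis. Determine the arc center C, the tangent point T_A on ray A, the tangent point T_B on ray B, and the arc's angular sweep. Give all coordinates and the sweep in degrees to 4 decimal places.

center=(-17.5258,-21.0470) T_A=(-17.9116,-20.5535) T_B=(-17.3594,-20.4431) sweep=53.4193

bisector direction at 281.3061° = (0.196050,-0.980594)
center distance |VC| = r/sin(θ/2) = 0.626377/sin(63.2903°) = 0.701198
C = V + |VC|·bis = (-17.5258,-21.0470)
T_A = V + ((C−V)·d_A)·d_A = V + 0.3152·d_A = (-17.9116,-20.5535)
T_B = V + ((C−V)·d_B)·d_B = V + 0.3152·d_B = (-17.3594,-20.4431)
sweep = 180° − θ = 53.4193°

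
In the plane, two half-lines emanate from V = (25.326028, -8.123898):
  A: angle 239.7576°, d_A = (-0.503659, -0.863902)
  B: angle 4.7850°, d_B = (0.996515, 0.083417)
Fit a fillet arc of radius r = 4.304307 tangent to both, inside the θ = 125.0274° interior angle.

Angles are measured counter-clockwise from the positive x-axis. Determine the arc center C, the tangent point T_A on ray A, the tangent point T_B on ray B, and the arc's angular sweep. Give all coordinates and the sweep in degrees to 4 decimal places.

bisector direction at 302.2713° = (0.533929,-0.845529)
center distance |VC| = r/sin(θ/2) = 4.304307/sin(62.5137°) = 4.851994
C = V + |VC|·bis = (27.9166,-12.2264)
T_A = V + ((C−V)·d_A)·d_A = V + 2.2394·d_A = (24.1981,-10.0585)
T_B = V + ((C−V)·d_B)·d_B = V + 2.2394·d_B = (27.5576,-7.9371)
sweep = 180° − θ = 54.9726°

center=(27.9166,-12.2264) T_A=(24.1981,-10.0585) T_B=(27.5576,-7.9371) sweep=54.9726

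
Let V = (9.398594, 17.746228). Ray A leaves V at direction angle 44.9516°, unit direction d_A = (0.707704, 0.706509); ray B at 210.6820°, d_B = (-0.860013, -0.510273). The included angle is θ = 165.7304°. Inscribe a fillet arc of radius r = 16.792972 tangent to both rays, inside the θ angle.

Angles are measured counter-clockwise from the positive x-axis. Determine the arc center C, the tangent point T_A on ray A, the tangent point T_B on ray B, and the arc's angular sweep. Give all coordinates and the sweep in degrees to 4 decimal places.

center=(-0.9782,31.1158) T_A=(10.8862,19.2313) T_B=(7.5908,16.6736) sweep=14.2696

bisector direction at 127.8168° = (-0.613139,0.789975)
center distance |VC| = r/sin(θ/2) = 16.792972/sin(82.8652°) = 16.924020
C = V + |VC|·bis = (-0.9782,31.1158)
T_A = V + ((C−V)·d_A)·d_A = V + 2.1020·d_A = (10.8862,19.2313)
T_B = V + ((C−V)·d_B)·d_B = V + 2.1020·d_B = (7.5908,16.6736)
sweep = 180° − θ = 14.2696°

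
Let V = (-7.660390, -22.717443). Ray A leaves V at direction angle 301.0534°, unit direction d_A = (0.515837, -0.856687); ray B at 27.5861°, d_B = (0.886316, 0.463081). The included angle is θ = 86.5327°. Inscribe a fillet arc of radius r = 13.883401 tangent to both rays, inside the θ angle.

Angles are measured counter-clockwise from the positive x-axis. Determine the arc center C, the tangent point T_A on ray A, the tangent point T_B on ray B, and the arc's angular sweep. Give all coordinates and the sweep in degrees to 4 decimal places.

center=(11.8420,-28.1921) T_A=(-0.0518,-35.3536) T_B=(5.4128,-15.8870) sweep=93.4673

bisector direction at 344.3198° = (0.962785,-0.270269)
center distance |VC| = r/sin(θ/2) = 13.883401/sin(43.2664°) = 20.256182
C = V + |VC|·bis = (11.8420,-28.1921)
T_A = V + ((C−V)·d_A)·d_A = V + 14.7501·d_A = (-0.0518,-35.3536)
T_B = V + ((C−V)·d_B)·d_B = V + 14.7501·d_B = (5.4128,-15.8870)
sweep = 180° − θ = 93.4673°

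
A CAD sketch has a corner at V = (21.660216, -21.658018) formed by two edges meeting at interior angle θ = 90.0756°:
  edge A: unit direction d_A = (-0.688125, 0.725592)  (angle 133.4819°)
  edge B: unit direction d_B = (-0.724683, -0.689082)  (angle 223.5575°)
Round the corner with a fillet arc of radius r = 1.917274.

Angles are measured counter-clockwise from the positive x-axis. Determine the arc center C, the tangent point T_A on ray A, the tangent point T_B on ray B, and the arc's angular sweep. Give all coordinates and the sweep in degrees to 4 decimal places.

bisector direction at 178.5197° = (-0.999666,0.025833)
center distance |VC| = r/sin(θ/2) = 1.917274/sin(45.0378°) = 2.709648
C = V + |VC|·bis = (18.9515,-21.5880)
T_A = V + ((C−V)·d_A)·d_A = V + 1.9147·d_A = (20.3426,-20.2687)
T_B = V + ((C−V)·d_B)·d_B = V + 1.9147·d_B = (20.2726,-22.9774)
sweep = 180° − θ = 89.9244°

center=(18.9515,-21.5880) T_A=(20.3426,-20.2687) T_B=(20.2726,-22.9774) sweep=89.9244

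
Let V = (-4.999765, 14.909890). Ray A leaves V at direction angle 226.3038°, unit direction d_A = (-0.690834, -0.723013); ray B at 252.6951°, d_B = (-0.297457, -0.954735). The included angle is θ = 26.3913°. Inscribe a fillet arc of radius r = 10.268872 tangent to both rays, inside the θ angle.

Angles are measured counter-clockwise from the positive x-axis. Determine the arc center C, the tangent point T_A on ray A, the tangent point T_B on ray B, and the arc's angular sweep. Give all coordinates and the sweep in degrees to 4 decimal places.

center=(-27.8314,-23.8496) T_A=(-35.2559,-16.7556) T_B=(-18.0273,-26.9042) sweep=153.6087

bisector direction at 239.4995° = (-0.507547,-0.861624)
center distance |VC| = r/sin(θ/2) = 10.268872/sin(13.1957°) = 44.984270
C = V + |VC|·bis = (-27.8314,-23.8496)
T_A = V + ((C−V)·d_A)·d_A = V + 43.7965·d_A = (-35.2559,-16.7556)
T_B = V + ((C−V)·d_B)·d_B = V + 43.7965·d_B = (-18.0273,-26.9042)
sweep = 180° − θ = 153.6087°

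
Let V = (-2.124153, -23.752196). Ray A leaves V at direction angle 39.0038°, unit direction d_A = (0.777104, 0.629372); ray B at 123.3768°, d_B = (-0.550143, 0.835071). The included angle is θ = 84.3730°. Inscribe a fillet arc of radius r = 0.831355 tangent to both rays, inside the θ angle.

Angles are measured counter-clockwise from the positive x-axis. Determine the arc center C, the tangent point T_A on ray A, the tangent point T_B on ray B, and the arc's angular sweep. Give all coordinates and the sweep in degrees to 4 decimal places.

center=(-1.9346,-22.5288) T_A=(-1.4113,-23.1749) T_B=(-2.6288,-22.9862) sweep=95.6270

bisector direction at 81.1903° = (0.153153,0.988202)
center distance |VC| = r/sin(θ/2) = 0.831355/sin(42.1865°) = 1.237972
C = V + |VC|·bis = (-1.9346,-22.5288)
T_A = V + ((C−V)·d_A)·d_A = V + 0.9173·d_A = (-1.4113,-23.1749)
T_B = V + ((C−V)·d_B)·d_B = V + 0.9173·d_B = (-2.6288,-22.9862)
sweep = 180° − θ = 95.6270°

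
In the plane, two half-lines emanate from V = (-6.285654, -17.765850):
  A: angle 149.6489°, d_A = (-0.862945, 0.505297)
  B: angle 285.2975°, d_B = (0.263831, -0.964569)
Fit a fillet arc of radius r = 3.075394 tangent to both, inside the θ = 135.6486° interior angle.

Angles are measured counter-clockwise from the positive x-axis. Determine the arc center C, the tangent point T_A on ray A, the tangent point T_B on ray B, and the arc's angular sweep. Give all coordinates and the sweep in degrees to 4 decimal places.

center=(-8.9214,-19.7863) T_A=(-7.3674,-17.1324) T_B=(-5.9549,-18.9750) sweep=44.3514

bisector direction at 217.4732° = (-0.793638,-0.608390)
center distance |VC| = r/sin(θ/2) = 3.075394/sin(67.8243°) = 3.321050
C = V + |VC|·bis = (-8.9214,-19.7863)
T_A = V + ((C−V)·d_A)·d_A = V + 1.2535·d_A = (-7.3674,-17.1324)
T_B = V + ((C−V)·d_B)·d_B = V + 1.2535·d_B = (-5.9549,-18.9750)
sweep = 180° − θ = 44.3514°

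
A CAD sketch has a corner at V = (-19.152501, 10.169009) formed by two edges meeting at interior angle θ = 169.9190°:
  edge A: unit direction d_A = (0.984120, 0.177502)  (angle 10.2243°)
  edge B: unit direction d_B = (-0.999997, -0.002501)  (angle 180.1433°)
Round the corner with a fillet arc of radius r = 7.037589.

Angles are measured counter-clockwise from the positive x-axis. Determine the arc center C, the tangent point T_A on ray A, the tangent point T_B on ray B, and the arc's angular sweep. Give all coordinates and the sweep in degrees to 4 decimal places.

bisector direction at 95.1838° = (-0.090351,0.995910)
center distance |VC| = r/sin(θ/2) = 7.037589/sin(84.9595°) = 7.064910
C = V + |VC|·bis = (-19.7908,17.2050)
T_A = V + ((C−V)·d_A)·d_A = V + 0.6207·d_A = (-18.5416,10.2792)
T_B = V + ((C−V)·d_B)·d_B = V + 0.6207·d_B = (-19.7732,10.1675)
sweep = 180° − θ = 10.0810°

center=(-19.7908,17.2050) T_A=(-18.5416,10.2792) T_B=(-19.7732,10.1675) sweep=10.0810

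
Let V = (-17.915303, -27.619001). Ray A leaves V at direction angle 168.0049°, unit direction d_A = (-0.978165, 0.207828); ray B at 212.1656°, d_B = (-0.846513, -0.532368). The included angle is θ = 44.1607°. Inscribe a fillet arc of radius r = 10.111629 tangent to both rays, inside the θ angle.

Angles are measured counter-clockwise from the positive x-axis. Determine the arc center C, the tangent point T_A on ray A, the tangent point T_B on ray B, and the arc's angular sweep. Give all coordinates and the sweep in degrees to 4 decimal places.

center=(-44.3990,-32.3294) T_A=(-42.2975,-22.4386) T_B=(-39.0159,-40.8891) sweep=135.8393

bisector direction at 190.0853° = (-0.984548,-0.175113)
center distance |VC| = r/sin(θ/2) = 10.111629/sin(22.0803°) = 26.899321
C = V + |VC|·bis = (-44.3990,-32.3294)
T_A = V + ((C−V)·d_A)·d_A = V + 24.9265·d_A = (-42.2975,-22.4386)
T_B = V + ((C−V)·d_B)·d_B = V + 24.9265·d_B = (-39.0159,-40.8891)
sweep = 180° − θ = 135.8393°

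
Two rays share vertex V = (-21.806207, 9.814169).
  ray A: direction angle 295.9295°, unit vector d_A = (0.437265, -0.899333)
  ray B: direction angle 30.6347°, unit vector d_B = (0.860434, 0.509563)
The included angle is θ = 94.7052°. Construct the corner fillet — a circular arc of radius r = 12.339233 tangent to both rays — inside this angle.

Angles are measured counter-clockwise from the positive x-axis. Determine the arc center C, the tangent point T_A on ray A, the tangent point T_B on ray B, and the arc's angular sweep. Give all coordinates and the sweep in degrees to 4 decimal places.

center=(-5.7395,4.9884) T_A=(-16.8365,-0.4071) T_B=(-12.0271,15.6055) sweep=85.2948

bisector direction at 343.2821° = (0.957733,-0.287660)
center distance |VC| = r/sin(θ/2) = 12.339233/sin(47.3526°) = 16.775819
C = V + |VC|·bis = (-5.7395,4.9884)
T_A = V + ((C−V)·d_A)·d_A = V + 11.3654·d_A = (-16.8365,-0.4071)
T_B = V + ((C−V)·d_B)·d_B = V + 11.3654·d_B = (-12.0271,15.6055)
sweep = 180° − θ = 85.2948°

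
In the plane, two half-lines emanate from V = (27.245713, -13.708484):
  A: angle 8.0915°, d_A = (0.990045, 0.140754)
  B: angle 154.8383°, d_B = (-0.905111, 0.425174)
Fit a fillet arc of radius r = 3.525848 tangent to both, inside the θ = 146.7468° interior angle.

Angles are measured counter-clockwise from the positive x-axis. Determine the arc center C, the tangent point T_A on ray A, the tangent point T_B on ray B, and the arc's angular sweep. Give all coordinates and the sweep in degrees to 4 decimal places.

bisector direction at 81.4649° = (0.148415,0.988925)
center distance |VC| = r/sin(θ/2) = 3.525848/sin(73.3734°) = 3.679697
C = V + |VC|·bis = (27.7918,-10.0695)
T_A = V + ((C−V)·d_A)·d_A = V + 1.0529·d_A = (28.2881,-13.5603)
T_B = V + ((C−V)·d_B)·d_B = V + 1.0529·d_B = (26.2927,-13.2608)
sweep = 180° − θ = 33.2532°

center=(27.7918,-10.0695) T_A=(28.2881,-13.5603) T_B=(26.2927,-13.2608) sweep=33.2532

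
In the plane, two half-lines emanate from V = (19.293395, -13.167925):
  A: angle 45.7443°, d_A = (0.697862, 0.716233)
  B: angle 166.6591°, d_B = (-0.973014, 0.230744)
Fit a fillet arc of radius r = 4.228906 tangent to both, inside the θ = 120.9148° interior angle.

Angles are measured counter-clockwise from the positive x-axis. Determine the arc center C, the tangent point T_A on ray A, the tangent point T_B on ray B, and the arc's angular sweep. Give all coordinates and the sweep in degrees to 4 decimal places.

bisector direction at 106.2017° = (-0.279020,0.960285)
center distance |VC| = r/sin(θ/2) = 4.228906/sin(60.4574°) = 4.860871
C = V + |VC|·bis = (17.9371,-8.5001)
T_A = V + ((C−V)·d_A)·d_A = V + 2.3968·d_A = (20.9660,-11.4513)
T_B = V + ((C−V)·d_B)·d_B = V + 2.3968·d_B = (16.9613,-12.6149)
sweep = 180° − θ = 59.0852°

center=(17.9371,-8.5001) T_A=(20.9660,-11.4513) T_B=(16.9613,-12.6149) sweep=59.0852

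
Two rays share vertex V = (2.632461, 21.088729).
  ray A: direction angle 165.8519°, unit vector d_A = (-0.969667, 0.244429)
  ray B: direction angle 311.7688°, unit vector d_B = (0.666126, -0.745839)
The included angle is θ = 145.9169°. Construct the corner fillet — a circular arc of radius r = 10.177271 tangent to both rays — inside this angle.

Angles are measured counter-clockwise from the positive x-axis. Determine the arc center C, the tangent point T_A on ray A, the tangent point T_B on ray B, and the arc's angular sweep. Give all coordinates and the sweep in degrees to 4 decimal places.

bisector direction at 238.8103° = (-0.517872,-0.855458)
center distance |VC| = r/sin(θ/2) = 10.177271/sin(72.9584°) = 10.644651
C = V + |VC|·bis = (-2.8801,11.9827)
T_A = V + ((C−V)·d_A)·d_A = V + 3.1196·d_A = (-0.3925,21.8512)
T_B = V + ((C−V)·d_B)·d_B = V + 3.1196·d_B = (4.7105,18.7620)
sweep = 180° − θ = 34.0831°

center=(-2.8801,11.9827) T_A=(-0.3925,21.8512) T_B=(4.7105,18.7620) sweep=34.0831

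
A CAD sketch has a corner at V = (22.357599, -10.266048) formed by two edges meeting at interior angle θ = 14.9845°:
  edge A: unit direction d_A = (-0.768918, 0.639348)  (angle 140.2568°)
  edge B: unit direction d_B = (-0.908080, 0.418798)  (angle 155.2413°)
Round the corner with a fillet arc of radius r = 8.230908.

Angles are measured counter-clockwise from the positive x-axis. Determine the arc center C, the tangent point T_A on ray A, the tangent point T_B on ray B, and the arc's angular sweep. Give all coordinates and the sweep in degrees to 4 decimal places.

center=(-31.0278,23.4189) T_A=(-25.7654,29.7478) T_B=(-34.4749,15.9446) sweep=165.0155

bisector direction at 147.7491° = (-0.845719,0.533629)
center distance |VC| = r/sin(θ/2) = 8.230908/sin(7.4923°) = 63.124292
C = V + |VC|·bis = (-31.0278,23.4189)
T_A = V + ((C−V)·d_A)·d_A = V + 62.5854·d_A = (-25.7654,29.7478)
T_B = V + ((C−V)·d_B)·d_B = V + 62.5854·d_B = (-34.4749,15.9446)
sweep = 180° − θ = 165.0155°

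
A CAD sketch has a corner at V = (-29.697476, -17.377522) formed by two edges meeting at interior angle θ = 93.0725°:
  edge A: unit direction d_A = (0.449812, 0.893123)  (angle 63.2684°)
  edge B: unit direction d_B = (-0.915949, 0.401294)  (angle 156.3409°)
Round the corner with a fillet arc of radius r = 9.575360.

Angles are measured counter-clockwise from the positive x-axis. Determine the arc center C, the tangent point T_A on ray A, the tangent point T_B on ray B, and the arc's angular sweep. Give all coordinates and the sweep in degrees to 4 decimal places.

center=(-34.1673,-4.9652) T_A=(-25.6154,-9.2723) T_B=(-38.0099,-13.7357) sweep=86.9275

bisector direction at 109.8047° = (-0.338814,0.940853)
center distance |VC| = r/sin(θ/2) = 9.575360/sin(46.5363°) = 13.192659
C = V + |VC|·bis = (-34.1673,-4.9652)
T_A = V + ((C−V)·d_A)·d_A = V + 9.0752·d_A = (-25.6154,-9.2723)
T_B = V + ((C−V)·d_B)·d_B = V + 9.0752·d_B = (-38.0099,-13.7357)
sweep = 180° − θ = 86.9275°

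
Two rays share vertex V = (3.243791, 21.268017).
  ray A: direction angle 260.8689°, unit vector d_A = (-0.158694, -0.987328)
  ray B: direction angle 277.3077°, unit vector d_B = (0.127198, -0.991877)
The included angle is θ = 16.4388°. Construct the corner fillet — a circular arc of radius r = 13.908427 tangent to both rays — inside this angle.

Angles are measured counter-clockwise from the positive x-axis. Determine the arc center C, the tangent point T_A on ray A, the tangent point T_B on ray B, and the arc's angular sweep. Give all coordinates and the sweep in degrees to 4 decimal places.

bisector direction at 269.0883° = (-0.015911,-0.999873)
center distance |VC| = r/sin(θ/2) = 13.908427/sin(8.2194°) = 97.286180
C = V + |VC|·bis = (1.6958,-76.0058)
T_A = V + ((C−V)·d_A)·d_A = V + 96.2868·d_A = (-12.0364,-73.7987)
T_B = V + ((C−V)·d_B)·d_B = V + 96.2868·d_B = (15.4913,-74.2367)
sweep = 180° − θ = 163.5612°

center=(1.6958,-76.0058) T_A=(-12.0364,-73.7987) T_B=(15.4913,-74.2367) sweep=163.5612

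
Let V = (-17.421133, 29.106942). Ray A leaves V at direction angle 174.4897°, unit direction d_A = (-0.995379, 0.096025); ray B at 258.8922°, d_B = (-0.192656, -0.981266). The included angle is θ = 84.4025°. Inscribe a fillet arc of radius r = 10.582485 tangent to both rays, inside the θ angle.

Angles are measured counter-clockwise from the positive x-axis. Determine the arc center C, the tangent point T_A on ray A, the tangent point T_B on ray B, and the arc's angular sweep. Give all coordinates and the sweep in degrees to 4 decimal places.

bisector direction at 216.6909° = (-0.801870,-0.597498)
center distance |VC| = r/sin(θ/2) = 10.582485/sin(42.2013°) = 15.753917
C = V + |VC|·bis = (-30.0537,19.6940)
T_A = V + ((C−V)·d_A)·d_A = V + 11.6703·d_A = (-29.0375,30.2276)
T_B = V + ((C−V)·d_B)·d_B = V + 11.6703·d_B = (-19.6695,17.6552)
sweep = 180° − θ = 95.5975°

center=(-30.0537,19.6940) T_A=(-29.0375,30.2276) T_B=(-19.6695,17.6552) sweep=95.5975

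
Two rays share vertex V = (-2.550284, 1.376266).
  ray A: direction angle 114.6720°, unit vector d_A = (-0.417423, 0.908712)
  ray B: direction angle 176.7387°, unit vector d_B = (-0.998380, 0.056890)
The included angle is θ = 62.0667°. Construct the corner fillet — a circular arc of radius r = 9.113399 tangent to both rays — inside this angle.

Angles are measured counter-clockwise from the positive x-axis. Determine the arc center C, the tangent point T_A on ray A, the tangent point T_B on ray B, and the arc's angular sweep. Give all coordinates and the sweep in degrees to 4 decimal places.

bisector direction at 145.7053° = (-0.826151,0.563449)
center distance |VC| = r/sin(θ/2) = 9.113399/sin(31.0333°) = 17.677491
C = V + |VC|·bis = (-17.1546,11.3366)
T_A = V + ((C−V)·d_A)·d_A = V + 15.1473·d_A = (-8.8731,15.1408)
T_B = V + ((C−V)·d_B)·d_B = V + 15.1473·d_B = (-17.6730,2.2380)
sweep = 180° − θ = 117.9333°

center=(-17.1546,11.3366) T_A=(-8.8731,15.1408) T_B=(-17.6730,2.2380) sweep=117.9333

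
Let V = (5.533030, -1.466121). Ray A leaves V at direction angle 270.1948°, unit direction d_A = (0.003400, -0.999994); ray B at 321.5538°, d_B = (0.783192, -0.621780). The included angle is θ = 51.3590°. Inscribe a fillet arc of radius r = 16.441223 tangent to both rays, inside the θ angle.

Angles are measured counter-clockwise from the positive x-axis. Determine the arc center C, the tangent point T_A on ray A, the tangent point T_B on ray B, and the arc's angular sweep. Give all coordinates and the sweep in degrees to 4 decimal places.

bisector direction at 295.8743° = (0.436398,-0.899754)
center distance |VC| = r/sin(θ/2) = 16.441223/sin(25.6795°) = 37.940993
C = V + |VC|·bis = (22.0904,-35.6037)
T_A = V + ((C−V)·d_A)·d_A = V + 34.1936·d_A = (5.6493,-35.6596)
T_B = V + ((C−V)·d_B)·d_B = V + 34.1936·d_B = (32.3132,-22.7270)
sweep = 180° − θ = 128.6410°

center=(22.0904,-35.6037) T_A=(5.6493,-35.6596) T_B=(32.3132,-22.7270) sweep=128.6410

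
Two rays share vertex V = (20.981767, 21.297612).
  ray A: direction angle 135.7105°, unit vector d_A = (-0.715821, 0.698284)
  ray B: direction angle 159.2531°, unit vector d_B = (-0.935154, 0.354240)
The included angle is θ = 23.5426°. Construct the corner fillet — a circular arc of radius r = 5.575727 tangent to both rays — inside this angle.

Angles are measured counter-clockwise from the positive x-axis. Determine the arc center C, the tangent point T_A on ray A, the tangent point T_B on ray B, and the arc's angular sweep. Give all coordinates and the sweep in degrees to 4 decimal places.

center=(-2.0645,35.9900) T_A=(1.8289,39.9812) T_B=(-4.0396,30.7758) sweep=156.4574

bisector direction at 147.4818° = (-0.843221,0.537567)
center distance |VC| = r/sin(θ/2) = 5.575727/sin(11.7713°) = 27.331231
C = V + |VC|·bis = (-2.0645,35.9900)
T_A = V + ((C−V)·d_A)·d_A = V + 26.7564·d_A = (1.8289,39.9812)
T_B = V + ((C−V)·d_B)·d_B = V + 26.7564·d_B = (-4.0396,30.7758)
sweep = 180° − θ = 156.4574°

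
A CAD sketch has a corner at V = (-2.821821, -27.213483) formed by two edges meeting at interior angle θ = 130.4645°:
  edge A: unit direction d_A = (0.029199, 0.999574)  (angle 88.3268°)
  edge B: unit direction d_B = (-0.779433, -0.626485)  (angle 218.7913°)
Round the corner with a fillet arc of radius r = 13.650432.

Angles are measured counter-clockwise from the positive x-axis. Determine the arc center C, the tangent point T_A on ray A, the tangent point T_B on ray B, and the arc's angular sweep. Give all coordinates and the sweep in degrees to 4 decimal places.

bisector direction at 153.5591° = (-0.895394,0.445275)
center distance |VC| = r/sin(θ/2) = 13.650432/sin(65.2322°) = 15.033293
C = V + |VC|·bis = (-16.2825,-20.5195)
T_A = V + ((C−V)·d_A)·d_A = V + 6.2981·d_A = (-2.6379,-20.9181)
T_B = V + ((C−V)·d_B)·d_B = V + 6.2981·d_B = (-7.7307,-31.1591)
sweep = 180° − θ = 49.5355°

center=(-16.2825,-20.5195) T_A=(-2.6379,-20.9181) T_B=(-7.7307,-31.1591) sweep=49.5355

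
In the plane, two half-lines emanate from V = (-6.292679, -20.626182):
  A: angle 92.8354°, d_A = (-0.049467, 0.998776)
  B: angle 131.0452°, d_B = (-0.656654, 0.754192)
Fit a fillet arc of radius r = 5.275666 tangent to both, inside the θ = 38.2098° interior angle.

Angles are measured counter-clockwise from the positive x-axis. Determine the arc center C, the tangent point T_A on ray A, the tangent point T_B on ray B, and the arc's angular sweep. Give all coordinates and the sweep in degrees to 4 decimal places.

bisector direction at 111.9403° = (-0.373640,0.927574)
center distance |VC| = r/sin(θ/2) = 5.275666/sin(19.1049°) = 16.118811
C = V + |VC|·bis = (-12.3153,-5.6748)
T_A = V + ((C−V)·d_A)·d_A = V + 15.2310·d_A = (-7.0461,-5.4138)
T_B = V + ((C−V)·d_B)·d_B = V + 15.2310·d_B = (-16.2942,-9.1391)
sweep = 180° − θ = 141.7902°

center=(-12.3153,-5.6748) T_A=(-7.0461,-5.4138) T_B=(-16.2942,-9.1391) sweep=141.7902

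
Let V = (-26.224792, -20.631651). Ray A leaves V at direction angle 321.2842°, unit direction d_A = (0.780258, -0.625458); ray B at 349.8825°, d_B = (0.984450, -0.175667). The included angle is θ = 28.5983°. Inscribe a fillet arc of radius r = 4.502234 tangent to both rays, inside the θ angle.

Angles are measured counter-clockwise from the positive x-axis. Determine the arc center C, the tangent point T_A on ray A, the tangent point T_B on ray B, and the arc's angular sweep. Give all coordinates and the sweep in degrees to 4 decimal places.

center=(-9.6263,-28.1669) T_A=(-12.4423,-31.6798) T_B=(-8.8354,-23.7347) sweep=151.4017

bisector direction at 335.5833° = (0.910564,-0.413369)
center distance |VC| = r/sin(θ/2) = 4.502234/sin(14.2991°) = 18.228802
C = V + |VC|·bis = (-9.6263,-28.1669)
T_A = V + ((C−V)·d_A)·d_A = V + 17.6641·d_A = (-12.4423,-31.6798)
T_B = V + ((C−V)·d_B)·d_B = V + 17.6641·d_B = (-8.8354,-23.7347)
sweep = 180° − θ = 151.4017°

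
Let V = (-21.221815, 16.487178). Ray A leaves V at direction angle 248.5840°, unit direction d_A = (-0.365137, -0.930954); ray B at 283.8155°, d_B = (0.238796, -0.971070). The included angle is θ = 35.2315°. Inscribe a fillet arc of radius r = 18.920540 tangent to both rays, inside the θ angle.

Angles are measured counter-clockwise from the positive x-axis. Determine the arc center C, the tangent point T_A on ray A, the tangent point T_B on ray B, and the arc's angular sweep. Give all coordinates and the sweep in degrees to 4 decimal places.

center=(-25.3655,-45.8953) T_A=(-42.9797,-38.9867) T_B=(-6.9924,-41.3772) sweep=144.7685

bisector direction at 266.1997° = (-0.066278,-0.997801)
center distance |VC| = r/sin(θ/2) = 18.920540/sin(17.6157°) = 62.519979
C = V + |VC|·bis = (-25.3655,-45.8953)
T_A = V + ((C−V)·d_A)·d_A = V + 59.5883·d_A = (-42.9797,-38.9867)
T_B = V + ((C−V)·d_B)·d_B = V + 59.5883·d_B = (-6.9924,-41.3772)
sweep = 180° − θ = 144.7685°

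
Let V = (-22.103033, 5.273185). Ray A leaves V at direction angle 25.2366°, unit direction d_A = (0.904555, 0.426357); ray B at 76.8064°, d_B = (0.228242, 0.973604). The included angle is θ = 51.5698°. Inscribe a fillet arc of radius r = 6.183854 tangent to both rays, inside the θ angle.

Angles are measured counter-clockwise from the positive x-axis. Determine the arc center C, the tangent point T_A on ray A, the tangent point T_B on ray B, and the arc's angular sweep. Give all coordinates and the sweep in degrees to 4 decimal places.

center=(-13.1608,16.3244) T_A=(-10.5243,10.7308) T_B=(-19.1814,17.7358) sweep=128.4302

bisector direction at 51.0215° = (0.629029,0.777382)
center distance |VC| = r/sin(θ/2) = 6.183854/sin(25.7849°) = 14.215959
C = V + |VC|·bis = (-13.1608,16.3244)
T_A = V + ((C−V)·d_A)·d_A = V + 12.8005·d_A = (-10.5243,10.7308)
T_B = V + ((C−V)·d_B)·d_B = V + 12.8005·d_B = (-19.1814,17.7358)
sweep = 180° − θ = 128.4302°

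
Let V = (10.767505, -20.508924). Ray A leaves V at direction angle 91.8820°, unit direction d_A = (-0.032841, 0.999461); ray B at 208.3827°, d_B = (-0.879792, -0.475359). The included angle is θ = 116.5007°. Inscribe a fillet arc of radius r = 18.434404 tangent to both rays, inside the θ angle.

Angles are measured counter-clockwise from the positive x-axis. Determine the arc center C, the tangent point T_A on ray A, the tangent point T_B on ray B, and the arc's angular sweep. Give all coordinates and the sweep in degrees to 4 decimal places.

bisector direction at 150.1324° = (-0.867178,0.497998)
center distance |VC| = r/sin(θ/2) = 18.434404/sin(58.2503°) = 21.678469
C = V + |VC|·bis = (-8.0316,-9.7131)
T_A = V + ((C−V)·d_A)·d_A = V + 11.4074·d_A = (10.3929,-9.1077)
T_B = V + ((C−V)·d_B)·d_B = V + 11.4074·d_B = (0.7314,-25.9315)
sweep = 180° − θ = 63.4993°

center=(-8.0316,-9.7131) T_A=(10.3929,-9.1077) T_B=(0.7314,-25.9315) sweep=63.4993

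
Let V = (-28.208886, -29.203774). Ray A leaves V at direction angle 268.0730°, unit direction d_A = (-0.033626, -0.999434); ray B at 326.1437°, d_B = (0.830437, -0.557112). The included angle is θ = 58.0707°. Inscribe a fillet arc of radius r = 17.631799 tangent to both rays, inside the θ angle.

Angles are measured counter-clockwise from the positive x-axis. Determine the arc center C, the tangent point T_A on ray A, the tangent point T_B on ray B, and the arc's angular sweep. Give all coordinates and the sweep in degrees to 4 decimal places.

center=(-11.6551,-61.5411) T_A=(-29.2769,-60.9482) T_B=(-1.8322,-46.8990) sweep=121.9293

bisector direction at 297.1083° = (0.455675,-0.890146)
center distance |VC| = r/sin(θ/2) = 17.631799/sin(29.0354°) = 36.328073
C = V + |VC|·bis = (-11.6551,-61.5411)
T_A = V + ((C−V)·d_A)·d_A = V + 31.7624·d_A = (-29.2769,-60.9482)
T_B = V + ((C−V)·d_B)·d_B = V + 31.7624·d_B = (-1.8322,-46.8990)
sweep = 180° − θ = 121.9293°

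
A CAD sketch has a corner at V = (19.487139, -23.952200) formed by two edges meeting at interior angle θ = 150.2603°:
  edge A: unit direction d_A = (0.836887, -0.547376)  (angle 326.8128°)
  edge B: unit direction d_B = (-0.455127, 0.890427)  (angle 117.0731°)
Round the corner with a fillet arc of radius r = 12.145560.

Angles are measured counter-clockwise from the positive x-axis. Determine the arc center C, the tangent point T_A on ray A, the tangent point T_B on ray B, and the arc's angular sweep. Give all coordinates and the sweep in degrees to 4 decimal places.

bisector direction at 41.9429° = (0.743811,0.668390)
center distance |VC| = r/sin(θ/2) = 12.145560/sin(75.1302°) = 12.566393
C = V + |VC|·bis = (28.8342,-15.5529)
T_A = V + ((C−V)·d_A)·d_A = V + 3.2248·d_A = (22.1860,-25.7174)
T_B = V + ((C−V)·d_B)·d_B = V + 3.2248·d_B = (18.0194,-21.0807)
sweep = 180° − θ = 29.7397°

center=(28.8342,-15.5529) T_A=(22.1860,-25.7174) T_B=(18.0194,-21.0807) sweep=29.7397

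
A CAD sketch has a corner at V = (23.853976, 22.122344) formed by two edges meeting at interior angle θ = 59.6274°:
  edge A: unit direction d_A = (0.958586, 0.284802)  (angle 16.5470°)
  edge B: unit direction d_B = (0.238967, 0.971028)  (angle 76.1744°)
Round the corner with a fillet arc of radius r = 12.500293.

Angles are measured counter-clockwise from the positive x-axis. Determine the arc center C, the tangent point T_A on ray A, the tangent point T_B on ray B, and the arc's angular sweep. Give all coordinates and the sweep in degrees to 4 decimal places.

bisector direction at 46.3607° = (0.690116,0.723699)
center distance |VC| = r/sin(θ/2) = 12.500293/sin(29.8137°) = 25.142316
C = V + |VC|·bis = (41.2051,40.3178)
T_A = V + ((C−V)·d_A)·d_A = V + 21.8146·d_A = (44.7652,28.3352)
T_B = V + ((C−V)·d_B)·d_B = V + 21.8146·d_B = (29.0670,43.3050)
sweep = 180° − θ = 120.3726°

center=(41.2051,40.3178) T_A=(44.7652,28.3352) T_B=(29.0670,43.3050) sweep=120.3726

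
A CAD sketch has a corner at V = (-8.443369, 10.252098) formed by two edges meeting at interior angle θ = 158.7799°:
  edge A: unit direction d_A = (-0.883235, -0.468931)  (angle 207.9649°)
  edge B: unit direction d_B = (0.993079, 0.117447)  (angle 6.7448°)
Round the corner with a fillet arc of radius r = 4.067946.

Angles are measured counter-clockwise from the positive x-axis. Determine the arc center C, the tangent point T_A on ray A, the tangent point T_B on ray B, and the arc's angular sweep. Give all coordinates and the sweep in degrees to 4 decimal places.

bisector direction at 287.3548° = (0.298289,-0.954476)
center distance |VC| = r/sin(θ/2) = 4.067946/sin(79.3899°) = 4.138705
C = V + |VC|·bis = (-7.2088,6.3018)
T_A = V + ((C−V)·d_A)·d_A = V + 0.7620·d_A = (-9.1164,9.8948)
T_B = V + ((C−V)·d_B)·d_B = V + 0.7620·d_B = (-7.6866,10.3416)
sweep = 180° − θ = 21.2201°

center=(-7.2088,6.3018) T_A=(-9.1164,9.8948) T_B=(-7.6866,10.3416) sweep=21.2201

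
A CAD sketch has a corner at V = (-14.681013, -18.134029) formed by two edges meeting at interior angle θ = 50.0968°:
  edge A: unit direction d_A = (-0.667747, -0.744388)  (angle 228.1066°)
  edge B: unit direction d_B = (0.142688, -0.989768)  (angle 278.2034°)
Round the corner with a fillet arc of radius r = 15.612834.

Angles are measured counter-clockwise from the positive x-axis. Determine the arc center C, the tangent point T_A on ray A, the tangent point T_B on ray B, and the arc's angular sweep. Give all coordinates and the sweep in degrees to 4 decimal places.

bisector direction at 253.1550° = (-0.289784,-0.957092)
center distance |VC| = r/sin(θ/2) = 15.612834/sin(25.0484°) = 36.876322
C = V + |VC|·bis = (-25.3672,-53.4281)
T_A = V + ((C−V)·d_A)·d_A = V + 33.4081·d_A = (-36.9892,-43.0026)
T_B = V + ((C−V)·d_B)·d_B = V + 33.4081·d_B = (-9.9141,-51.2003)
sweep = 180° − θ = 129.9032°

center=(-25.3672,-53.4281) T_A=(-36.9892,-43.0026) T_B=(-9.9141,-51.2003) sweep=129.9032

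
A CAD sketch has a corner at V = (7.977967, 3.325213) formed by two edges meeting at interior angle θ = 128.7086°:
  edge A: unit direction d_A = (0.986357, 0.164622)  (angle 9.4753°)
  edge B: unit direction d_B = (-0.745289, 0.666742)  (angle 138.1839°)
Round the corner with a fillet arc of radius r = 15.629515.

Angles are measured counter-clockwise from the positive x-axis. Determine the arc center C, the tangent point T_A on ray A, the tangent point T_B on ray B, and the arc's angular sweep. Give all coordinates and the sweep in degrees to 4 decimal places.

center=(12.8064,19.9768) T_A=(15.3793,4.5605) T_B=(2.3855,8.3283) sweep=51.2914

bisector direction at 73.8296° = (0.278495,0.960438)
center distance |VC| = r/sin(θ/2) = 15.629515/sin(64.3543°) = 17.337471
C = V + |VC|·bis = (12.8064,19.9768)
T_A = V + ((C−V)·d_A)·d_A = V + 7.5037·d_A = (15.3793,4.5605)
T_B = V + ((C−V)·d_B)·d_B = V + 7.5037·d_B = (2.3855,8.3283)
sweep = 180° − θ = 51.2914°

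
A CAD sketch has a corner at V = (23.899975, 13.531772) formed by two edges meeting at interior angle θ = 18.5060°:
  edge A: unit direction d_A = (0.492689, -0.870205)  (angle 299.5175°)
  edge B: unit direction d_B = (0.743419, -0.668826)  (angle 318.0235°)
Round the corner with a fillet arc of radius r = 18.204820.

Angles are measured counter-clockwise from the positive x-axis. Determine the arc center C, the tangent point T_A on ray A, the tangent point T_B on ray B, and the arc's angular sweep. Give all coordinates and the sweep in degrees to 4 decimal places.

center=(94.7974,-74.7399) T_A=(78.9555,-83.7092) T_B=(106.9733,-61.2061) sweep=161.4940

bisector direction at 308.7705° = (0.626202,-0.779660)
center distance |VC| = r/sin(θ/2) = 18.204820/sin(9.2530°) = 113.218107
C = V + |VC|·bis = (94.7974,-74.7399)
T_A = V + ((C−V)·d_A)·d_A = V + 111.7449·d_A = (78.9555,-83.7092)
T_B = V + ((C−V)·d_B)·d_B = V + 111.7449·d_B = (106.9733,-61.2061)
sweep = 180° − θ = 161.4940°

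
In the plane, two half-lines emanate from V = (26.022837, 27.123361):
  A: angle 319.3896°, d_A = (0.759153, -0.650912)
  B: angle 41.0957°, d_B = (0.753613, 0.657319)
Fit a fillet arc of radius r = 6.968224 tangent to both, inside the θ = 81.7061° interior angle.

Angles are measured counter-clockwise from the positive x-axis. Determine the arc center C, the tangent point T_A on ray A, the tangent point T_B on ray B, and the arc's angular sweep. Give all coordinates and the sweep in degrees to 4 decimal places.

bisector direction at 0.2426° = (0.999991,0.004235)
center distance |VC| = r/sin(θ/2) = 6.968224/sin(40.8531°) = 10.652802
C = V + |VC|·bis = (36.6755,27.1685)
T_A = V + ((C−V)·d_A)·d_A = V + 8.0577·d_A = (32.1398,21.8785)
T_B = V + ((C−V)·d_B)·d_B = V + 8.0577·d_B = (32.0952,32.4198)
sweep = 180° − θ = 98.2939°

center=(36.6755,27.1685) T_A=(32.1398,21.8785) T_B=(32.0952,32.4198) sweep=98.2939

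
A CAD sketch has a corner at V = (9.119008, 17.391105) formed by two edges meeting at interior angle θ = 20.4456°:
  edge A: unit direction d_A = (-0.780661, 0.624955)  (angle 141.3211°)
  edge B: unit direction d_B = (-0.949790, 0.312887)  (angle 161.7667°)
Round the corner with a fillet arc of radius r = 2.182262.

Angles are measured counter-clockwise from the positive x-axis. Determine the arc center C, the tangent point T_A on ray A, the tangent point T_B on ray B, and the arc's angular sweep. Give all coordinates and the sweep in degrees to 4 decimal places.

bisector direction at 151.5439° = (-0.879182,0.476485)
center distance |VC| = r/sin(θ/2) = 2.182262/sin(10.2228°) = 12.296071
C = V + |VC|·bis = (-1.6915,23.2500)
T_A = V + ((C−V)·d_A)·d_A = V + 12.1009·d_A = (-0.3277,24.9536)
T_B = V + ((C−V)·d_B)·d_B = V + 12.1009·d_B = (-2.3743,21.1773)
sweep = 180° − θ = 159.5544°

center=(-1.6915,23.2500) T_A=(-0.3277,24.9536) T_B=(-2.3743,21.1773) sweep=159.5544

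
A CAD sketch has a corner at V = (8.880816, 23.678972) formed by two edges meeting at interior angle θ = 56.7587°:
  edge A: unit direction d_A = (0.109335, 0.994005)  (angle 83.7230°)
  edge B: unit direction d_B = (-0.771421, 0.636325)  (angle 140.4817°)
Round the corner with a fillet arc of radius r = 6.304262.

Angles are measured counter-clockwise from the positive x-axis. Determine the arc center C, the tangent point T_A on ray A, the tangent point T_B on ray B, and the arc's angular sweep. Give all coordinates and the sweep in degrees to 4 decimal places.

bisector direction at 112.1024° = (-0.376262,0.926513)
center distance |VC| = r/sin(θ/2) = 6.304262/sin(28.3793°) = 13.263554
C = V + |VC|·bis = (3.8902,35.9678)
T_A = V + ((C−V)·d_A)·d_A = V + 11.6695·d_A = (10.1567,35.2786)
T_B = V + ((C−V)·d_B)·d_B = V + 11.6695·d_B = (-0.1213,31.1046)
sweep = 180° − θ = 123.2413°

center=(3.8902,35.9678) T_A=(10.1567,35.2786) T_B=(-0.1213,31.1046) sweep=123.2413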